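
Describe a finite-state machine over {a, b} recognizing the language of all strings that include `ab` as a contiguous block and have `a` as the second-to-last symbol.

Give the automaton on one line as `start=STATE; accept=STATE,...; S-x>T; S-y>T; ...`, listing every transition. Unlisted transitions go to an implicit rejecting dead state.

start=S0; accept=S4,S9; S0-a>S1; S0-b>S2; S1-a>S3; S1-b>S4; S2-a>S5; S2-b>S6; S3-a>S3; S3-b>S4; S4-a>S7; S4-b>S8; S5-a>S3; S5-b>S4; S6-a>S5; S6-b>S6; S7-a>S9; S7-b>S4; S8-a>S7; S8-b>S8; S9-a>S9; S9-b>S4

Build one automaton per condition and run them in lockstep. The first has 3 states tracking whether and how much of `ab` has been seen; the second has 7 states tracking the last 2 symbols read. A product state is a pair (one from each), accepting exactly when both do.
        a   b  
>  S0   S1  S2 
   S1   S3  S4 
   S2   S5  S6 
   S3   S3  S4 
 * S4   S7  S8 
   S5   S3  S4 
   S6   S5  S6 
   S7   S9  S4 
   S8   S7  S8 
 * S9   S9  S4 
(> = start, * = accepting)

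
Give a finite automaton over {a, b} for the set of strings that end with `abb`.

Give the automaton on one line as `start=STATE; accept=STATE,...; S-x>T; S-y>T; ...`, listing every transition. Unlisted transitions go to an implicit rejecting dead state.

Remember how much of `abb` the current input suffix matches. State q0 means no match yet; q1 means the last symbol is `a`; q2 means the last 2 symbols are `ab`; q3 means the last 3 symbols are `abb`. Only q3 accepts. On a mismatch, fall back to the longest proper suffix that is still a prefix of `abb`.
A 4-state machine:
        a   b  
>  q0   q1  q0 
   q1   q1  q2 
   q2   q1  q3 
 * q3   q1  q0 
(> = start, * = accepting)

start=q0; accept=q3; q0-a>q1; q0-b>q0; q1-a>q1; q1-b>q2; q2-a>q1; q2-b>q3; q3-a>q1; q3-b>q0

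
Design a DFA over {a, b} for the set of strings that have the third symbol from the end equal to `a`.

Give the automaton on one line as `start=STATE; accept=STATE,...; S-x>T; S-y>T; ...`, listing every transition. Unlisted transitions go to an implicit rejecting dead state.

Because acceptance depends on a position counted from the end, the machine has to buffer the most recent 3 symbols. Make each state the string of the last up-to-3 symbols read; on input `x` shift the window left and append `x`. Accept when the buffered window has length 3 and begins with `a`.
A 15-state machine:
          a    b  
>  q0     q1   q2 
   q1     q3   q4 
   q2     q5   q6 
   q3     q7   q8 
   q4     q9  q10 
   q5    q11  q12 
   q6    q13  q14 
 * q7     q7   q8 
 * q8     q9  q10 
 * q9    q11  q12 
 * q10   q13  q14 
   q11    q7   q8 
   q12    q9  q10 
   q13   q11  q12 
   q14   q13  q14 
(> = start, * = accepting)

start=q0; accept=q7,q8,q9,q10; q0-a>q1; q0-b>q2; q1-a>q3; q1-b>q4; q2-a>q5; q2-b>q6; q3-a>q7; q3-b>q8; q4-a>q9; q4-b>q10; q5-a>q11; q5-b>q12; q6-a>q13; q6-b>q14; q7-a>q7; q7-b>q8; q8-a>q9; q8-b>q10; q9-a>q11; q9-b>q12; q10-a>q13; q10-b>q14; q11-a>q7; q11-b>q8; q12-a>q9; q12-b>q10; q13-a>q11; q13-b>q12; q14-a>q13; q14-b>q14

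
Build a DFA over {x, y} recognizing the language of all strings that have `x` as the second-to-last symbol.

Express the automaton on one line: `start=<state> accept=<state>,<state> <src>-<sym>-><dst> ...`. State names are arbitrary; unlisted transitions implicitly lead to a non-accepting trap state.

start=S0 accept=S3,S4 S0-x->S1 S0-y->S2 S1-x->S3 S1-y->S4 S2-x->S5 S2-y->S6 S3-x->S3 S3-y->S4 S4-x->S5 S4-y->S6 S5-x->S3 S5-y->S4 S6-x->S5 S6-y->S6

A DFA must remember the last 2 symbols (since which symbol is second-to-last isn't known until the input ends). Use one state per possible window of the last ≤2 symbols; accept from those whose window starts with `x`.
7 states suffice.
        x   y  
>  S0   S1  S2 
   S1   S3  S4 
   S2   S5  S6 
 * S3   S3  S4 
 * S4   S5  S6 
   S5   S3  S4 
   S6   S5  S6 
(> = start, * = accepting)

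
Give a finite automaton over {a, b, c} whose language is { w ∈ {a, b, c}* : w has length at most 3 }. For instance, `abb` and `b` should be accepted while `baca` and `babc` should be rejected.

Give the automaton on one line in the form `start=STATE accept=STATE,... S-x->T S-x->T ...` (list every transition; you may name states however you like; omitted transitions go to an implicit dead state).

start=q0 accept=q0,q1,q2,q3 q0-a->q1 q0-b->q1 q0-c->q1 q1-a->q2 q1-b->q2 q1-c->q2 q2-a->q3 q2-b->q3 q2-c->q3 q3-a->q4 q3-b->q4 q3-c->q4 q4-a->q4 q4-b->q4 q4-c->q4

We only need to distinguish lengths 0, 1, …, 3, and '>3'. Chain q0 → q1 → q2 → q3 → q4 on every symbol, with q4 looping. Accepting states: {q0, q1, q2, q3}.
A 5-state machine:
        a   b   c  
>* q0   q1  q1  q1 
 * q1   q2  q2  q2 
 * q2   q3  q3  q3 
 * q3   q4  q4  q4 
   q4   q4  q4  q4 
(> = start, * = accepting)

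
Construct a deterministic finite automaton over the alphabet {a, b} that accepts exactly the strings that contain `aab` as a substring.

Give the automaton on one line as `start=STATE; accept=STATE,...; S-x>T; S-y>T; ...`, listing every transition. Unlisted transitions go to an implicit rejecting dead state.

start=q0; accept=q3; q0-a>q1; q0-b>q0; q1-a>q2; q1-b>q0; q2-a>q2; q2-b>q3; q3-a>q3; q3-b>q3

States q0..q2 record the length of the longest prefix of `aab` that matches the current input suffix. Reaching q3 means `aab` has been seen, and we stay there forever. Accept from q3.
        a   b  
>  q0   q1  q0 
   q1   q2  q0 
   q2   q2  q3 
 * q3   q3  q3 
(> = start, * = accepting)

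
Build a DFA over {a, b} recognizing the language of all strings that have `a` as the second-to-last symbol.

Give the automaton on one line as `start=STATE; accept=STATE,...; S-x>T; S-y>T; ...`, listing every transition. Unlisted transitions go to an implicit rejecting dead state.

start=S0; accept=S3,S4; S0-a>S1; S0-b>S2; S1-a>S3; S1-b>S4; S2-a>S5; S2-b>S6; S3-a>S3; S3-b>S4; S4-a>S5; S4-b>S6; S5-a>S3; S5-b>S4; S6-a>S5; S6-b>S6

A DFA must remember the last 2 symbols (since which symbol is second-to-last isn't known until the input ends). Use one state per possible window of the last ≤2 symbols; accept from those whose window starts with `a`.
A 7-state machine:
        a   b  
>  S0   S1  S2 
   S1   S3  S4 
   S2   S5  S6 
 * S3   S3  S4 
 * S4   S5  S6 
   S5   S3  S4 
   S6   S5  S6 
(> = start, * = accepting)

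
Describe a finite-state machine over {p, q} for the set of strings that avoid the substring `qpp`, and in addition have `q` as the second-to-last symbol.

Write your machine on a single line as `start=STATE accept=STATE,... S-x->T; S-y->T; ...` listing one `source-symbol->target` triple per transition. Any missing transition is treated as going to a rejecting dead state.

Handle the two conditions separately and then intersect. One (4 states) tracks partial matches of the forbidden pattern `qpp`; the other (7 states) tracks the last 2 symbols read. Each combined state is a pair, one component from each; accept when both components accept. Minimizing collapses redundant product states.
A 5-state machine:
        p   q  
>  s0   s0  s1 
   s1   s2  s3 
 * s2   s4  s1 
 * s3   s2  s3 
   s4   s4  s4 
(> = start, * = accepting)

start=s0; accept=s2,s3; s0-p->s0; s0-q->s1; s1-p->s2; s1-q->s3; s2-p->s4; s2-q->s1; s3-p->s2; s3-q->s3; s4-p->s4; s4-q->s4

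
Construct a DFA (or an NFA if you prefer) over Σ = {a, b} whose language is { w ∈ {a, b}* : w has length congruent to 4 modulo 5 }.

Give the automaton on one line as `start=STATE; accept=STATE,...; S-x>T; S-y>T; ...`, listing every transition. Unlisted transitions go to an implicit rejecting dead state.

Count input length modulo 5: every symbol advances one step around the cycle q0 → q1 → q2 → q3 → q4 → q0. Accept at q4.
A 5-state machine:
        a   b  
>  q0   q1  q1 
   q1   q2  q2 
   q2   q3  q3 
   q3   q4  q4 
 * q4   q0  q0 
(> = start, * = accepting)

start=q0; accept=q4; q0-a>q1; q0-b>q1; q1-a>q2; q1-b>q2; q2-a>q3; q2-b>q3; q3-a>q4; q3-b>q4; q4-a>q0; q4-b>q0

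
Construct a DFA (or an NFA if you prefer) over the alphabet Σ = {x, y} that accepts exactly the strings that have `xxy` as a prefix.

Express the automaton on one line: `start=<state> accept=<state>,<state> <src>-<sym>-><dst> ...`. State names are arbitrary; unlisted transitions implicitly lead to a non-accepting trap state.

Walk along `xxy` while the input agrees: from q0 take `x` to q1, and so on. Any deviation drops to the rejecting sink q4. Once q3 is reached the prefix is confirmed and every continuation is accepted.
With 5 states:
        x   y  
>  q0   q1  q4 
   q1   q2  q4 
   q2   q4  q3 
 * q3   q3  q3 
   q4   q4  q4 
(> = start, * = accepting)

start=q0 accept=q3 q0-x->q1 q0-y->q4 q1-x->q2 q1-y->q4 q2-x->q4 q2-y->q3 q3-x->q3 q3-y->q3 q4-x->q4 q4-y->q4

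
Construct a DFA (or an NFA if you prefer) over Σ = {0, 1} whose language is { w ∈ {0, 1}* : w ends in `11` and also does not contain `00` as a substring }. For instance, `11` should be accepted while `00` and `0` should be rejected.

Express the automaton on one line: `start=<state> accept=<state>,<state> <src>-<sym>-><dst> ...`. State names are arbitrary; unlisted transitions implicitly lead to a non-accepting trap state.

start=A accept=E A-0->B A-1->C B-0->D B-1->C C-0->B C-1->E D-0->D D-1->F E-0->B E-1->E F-0->D F-1->G G-0->D G-1->G

Handle the two conditions separately and then intersect. The first has 3 states tracking how much of the suffix `11` has currently been matched; the second has 3 states tracking partial matches of the forbidden pattern `00`. A product state is a pair (one from each), accepting exactly when both do.
With 7 states:
       0  1 
>  A   B  C 
   B   D  C 
   C   B  E 
   D   D  F 
 * E   B  E 
   F   D  G 
   G   D  G 
(> = start, * = accepting)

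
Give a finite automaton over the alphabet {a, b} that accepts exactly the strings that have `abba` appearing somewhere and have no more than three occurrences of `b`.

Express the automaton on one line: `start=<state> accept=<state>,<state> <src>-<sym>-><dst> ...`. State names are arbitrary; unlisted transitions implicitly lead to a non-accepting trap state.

Handle the two conditions separately and then intersect. The first has 5 states tracking whether and how much of `abba` has been seen; the second has 5 states tracking the count of `b`s, saturating at 4. A product state is a pair (one from each), accepting exactly when both do.
20 states suffice.
          a    b  
>  q0     q1   q2 
   q1     q1   q3 
   q2     q4   q5 
   q3     q4   q6 
   q4     q4   q7 
   q5     q8   q9 
   q6    q10   q9 
   q7     q8  q11 
   q8     q8  q12 
   q9    q13  q14 
 * q10   q10  q15 
   q11   q15  q14 
   q12   q13  q16 
   q13   q13  q17 
   q14   q18  q14 
 * q15   q15  q19 
   q16   q19  q14 
   q17   q18  q16 
   q18   q18  q17 
   q19   q19  q19 
(> = start, * = accepting)

start=q0 accept=q10,q15 q0-a->q1 q0-b->q2 q1-a->q1 q1-b->q3 q2-a->q4 q2-b->q5 q3-a->q4 q3-b->q6 q4-a->q4 q4-b->q7 q5-a->q8 q5-b->q9 q6-a->q10 q6-b->q9 q7-a->q8 q7-b->q11 q8-a->q8 q8-b->q12 q9-a->q13 q9-b->q14 q10-a->q10 q10-b->q15 q11-a->q15 q11-b->q14 q12-a->q13 q12-b->q16 q13-a->q13 q13-b->q17 q14-a->q18 q14-b->q14 q15-a->q15 q15-b->q19 q16-a->q19 q16-b->q14 q17-a->q18 q17-b->q16 q18-a->q18 q18-b->q17 q19-a->q19 q19-b->q19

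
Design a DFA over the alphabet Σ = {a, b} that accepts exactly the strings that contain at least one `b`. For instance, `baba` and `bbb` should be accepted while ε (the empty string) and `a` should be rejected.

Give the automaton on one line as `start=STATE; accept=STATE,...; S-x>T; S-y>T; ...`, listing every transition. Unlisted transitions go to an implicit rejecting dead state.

Count `b`s, saturating at 2: state q0 means no `b` yet, q1 means one `b` seen, q2 means more than one. Each `b` increments (capped at q2); other symbols loop. Accept from {q1, q2}.
A 3-state machine:
        a   b  
>  q0   q0  q1 
 * q1   q1  q2 
 * q2   q2  q2 
(> = start, * = accepting)

start=q0; accept=q1,q2; q0-a>q0; q0-b>q1; q1-a>q1; q1-b>q2; q2-a>q2; q2-b>q2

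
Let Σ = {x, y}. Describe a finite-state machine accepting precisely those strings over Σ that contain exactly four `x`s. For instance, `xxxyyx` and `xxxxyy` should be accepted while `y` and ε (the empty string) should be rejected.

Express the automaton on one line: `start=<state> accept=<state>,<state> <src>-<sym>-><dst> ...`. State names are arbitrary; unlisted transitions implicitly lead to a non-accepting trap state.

start=A accept=E A-x->B A-y->A B-x->C B-y->B C-x->D C-y->C D-x->E D-y->D E-x->F E-y->E F-x->F F-y->F

Only the number of `x`s matters, and only up to 5. Make a chain A → B → C → D → E → F advanced by each `x` (with F absorbing); every other symbol self-loops. The accepting set is {E}.
6 states suffice.
       x  y 
>  A   B  A 
   B   C  B 
   C   D  C 
   D   E  D 
 * E   F  E 
   F   F  F 
(> = start, * = accepting)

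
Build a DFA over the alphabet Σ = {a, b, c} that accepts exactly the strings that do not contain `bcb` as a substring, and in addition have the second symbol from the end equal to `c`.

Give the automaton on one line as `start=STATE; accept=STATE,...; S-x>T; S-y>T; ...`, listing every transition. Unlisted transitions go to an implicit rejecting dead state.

start=s0; accept=s10,s11,s12; s0-a>s1; s0-b>s2; s0-c>s3; s1-a>s4; s1-b>s5; s1-c>s6; s2-a>s7; s2-b>s8; s2-c>s9; s3-a>s10; s3-b>s11; s3-c>s12; s4-a>s4; s4-b>s5; s4-c>s6; s5-a>s7; s5-b>s8; s5-c>s9; s6-a>s10; s6-b>s11; s6-c>s12; s7-a>s4; s7-b>s5; s7-c>s6; s8-a>s7; s8-b>s8; s8-c>s9; s9-a>s10; s9-b>s13; s9-c>s12; s10-a>s4; s10-b>s5; s10-c>s6; s11-a>s7; s11-b>s8; s11-c>s9; s12-a>s10; s12-b>s11; s12-c>s12; s13-a>s14; s13-b>s15; s13-c>s16; s14-a>s17; s14-b>s18; s14-c>s19; s15-a>s14; s15-b>s15; s15-c>s16; s16-a>s20; s16-b>s13; s16-c>s21; s17-a>s17; s17-b>s18; s17-c>s19; s18-a>s14; s18-b>s15; s18-c>s16; s19-a>s20; s19-b>s13; s19-c>s21; s20-a>s17; s20-b>s18; s20-c>s19; s21-a>s20; s21-b>s13; s21-c>s21

Handle the two conditions separately and then intersect. One (4 states) tracks partial matches of the forbidden pattern `bcb`; the other (13 states) tracks the last 2 symbols read. Each combined state is a pair, one component from each; accept when both components accept.
A 22-state machine:
          a    b    c  
>  s0     s1   s2   s3 
   s1     s4   s5   s6 
   s2     s7   s8   s9 
   s3    s10  s11  s12 
   s4     s4   s5   s6 
   s5     s7   s8   s9 
   s6    s10  s11  s12 
   s7     s4   s5   s6 
   s8     s7   s8   s9 
   s9    s10  s13  s12 
 * s10    s4   s5   s6 
 * s11    s7   s8   s9 
 * s12   s10  s11  s12 
   s13   s14  s15  s16 
   s14   s17  s18  s19 
   s15   s14  s15  s16 
   s16   s20  s13  s21 
   s17   s17  s18  s19 
   s18   s14  s15  s16 
   s19   s20  s13  s21 
   s20   s17  s18  s19 
   s21   s20  s13  s21 
(> = start, * = accepting)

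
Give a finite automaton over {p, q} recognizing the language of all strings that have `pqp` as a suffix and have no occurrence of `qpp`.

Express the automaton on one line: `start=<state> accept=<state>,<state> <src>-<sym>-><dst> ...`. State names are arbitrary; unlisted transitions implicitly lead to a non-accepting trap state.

start=S0 accept=S5 S0-p->S1 S0-q->S2 S1-p->S1 S1-q->S3 S2-p->S4 S2-q->S2 S3-p->S5 S3-q->S2 S4-p->S6 S4-q->S3 S5-p->S6 S5-q->S3 S6-p->S6 S6-q->S7 S7-p->S8 S7-q->S9 S8-p->S6 S8-q->S7 S9-p->S6 S9-q->S9

Run two small machines in parallel and take their product. The first has 4 states tracking how much of the suffix `pqp` has currently been matched; the second has 4 states tracking partial matches of the forbidden pattern `qpp`. A product state is a pair (one from each), accepting exactly when both do.
A 10-state machine:
        p   q  
>  S0   S1  S2 
   S1   S1  S3 
   S2   S4  S2 
   S3   S5  S2 
   S4   S6  S3 
 * S5   S6  S3 
   S6   S6  S7 
   S7   S8  S9 
   S8   S6  S7 
   S9   S6  S9 
(> = start, * = accepting)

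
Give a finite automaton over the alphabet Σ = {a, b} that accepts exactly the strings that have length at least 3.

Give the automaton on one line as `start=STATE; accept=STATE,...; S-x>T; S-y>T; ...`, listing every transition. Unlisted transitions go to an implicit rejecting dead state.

start=S0; accept=S3,S4; S0-a>S1; S0-b>S1; S1-a>S2; S1-b>S2; S2-a>S3; S2-b>S3; S3-a>S4; S3-b>S4; S4-a>S4; S4-b>S4

Count input length up to 4: every symbol moves from S0 toward S4, which means 'more than 3' and absorbs. Accept from {S3, S4}.
        a   b  
>  S0   S1  S1 
   S1   S2  S2 
   S2   S3  S3 
 * S3   S4  S4 
 * S4   S4  S4 
(> = start, * = accepting)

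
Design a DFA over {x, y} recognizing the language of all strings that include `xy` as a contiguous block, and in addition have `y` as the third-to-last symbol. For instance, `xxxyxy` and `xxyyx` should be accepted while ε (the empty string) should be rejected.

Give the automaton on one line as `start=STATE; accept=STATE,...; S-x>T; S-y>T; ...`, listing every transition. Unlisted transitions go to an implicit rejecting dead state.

start=q0; accept=q7,q8,q9,q10; q0-x>q1; q0-y>q2; q1-x>q1; q1-y>q3; q2-x>q4; q2-y>q2; q3-x>q5; q3-y>q6; q4-x>q1; q4-y>q7; q5-x>q8; q5-y>q7; q6-x>q9; q6-y>q10; q7-x>q5; q7-y>q6; q8-x>q1; q8-y>q3; q9-x>q8; q9-y>q7; q10-x>q9; q10-y>q10

Handle the two conditions separately and then intersect. One (3 states) tracks whether and how much of `xy` has been seen; the other (15 states) tracks the last 3 symbols read. Each combined state is a pair, one component from each; accept when both components accept. After merging equivalent states the machine shrinks.
With 11 states:
          x    y  
>  q0     q1   q2 
   q1     q1   q3 
   q2     q4   q2 
   q3     q5   q6 
   q4     q1   q7 
   q5     q8   q7 
   q6     q9  q10 
 * q7     q5   q6 
 * q8     q1   q3 
 * q9     q8   q7 
 * q10    q9  q10 
(> = start, * = accepting)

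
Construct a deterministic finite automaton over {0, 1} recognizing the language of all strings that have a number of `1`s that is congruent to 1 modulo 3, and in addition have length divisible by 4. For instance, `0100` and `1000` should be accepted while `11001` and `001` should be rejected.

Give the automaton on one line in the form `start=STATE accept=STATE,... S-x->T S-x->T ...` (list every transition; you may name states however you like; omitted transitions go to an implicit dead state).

Run two small machines in parallel and take their product. One (3 states) tracks the count of `1`s modulo 3; the other (4 states) tracks the input length modulo 4. Each combined state is a pair, one component from each; accept when both components accept.
With 12 states:
          0    1  
>  s0     s1   s2 
   s1     s3   s4 
   s2     s4   s5 
   s3     s6   s7 
   s4     s7   s8 
   s5     s8   s6 
   s6     s0   s9 
   s7     s9  s10 
   s8    s10   s0 
 * s9     s2  s11 
   s10   s11   s1 
   s11    s5   s3 
(> = start, * = accepting)

start=s0 accept=s9 s0-0->s1 s0-1->s2 s1-0->s3 s1-1->s4 s2-0->s4 s2-1->s5 s3-0->s6 s3-1->s7 s4-0->s7 s4-1->s8 s5-0->s8 s5-1->s6 s6-0->s0 s6-1->s9 s7-0->s9 s7-1->s10 s8-0->s10 s8-1->s0 s9-0->s2 s9-1->s11 s10-0->s11 s10-1->s1 s11-0->s5 s11-1->s3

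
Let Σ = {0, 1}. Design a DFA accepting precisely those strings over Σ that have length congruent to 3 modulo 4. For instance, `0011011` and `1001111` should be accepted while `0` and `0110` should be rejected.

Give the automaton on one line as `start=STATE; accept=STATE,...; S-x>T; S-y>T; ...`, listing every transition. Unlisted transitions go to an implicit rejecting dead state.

Only the length mod 4 matters, so use a 4-cycle: from any state, every input symbol moves to the next state, wrapping D back to A. Mark D accepting.
A 4-state machine:
       0  1 
>  A   B  B 
   B   C  C 
   C   D  D 
 * D   A  A 
(> = start, * = accepting)

start=A; accept=D; A-0>B; A-1>B; B-0>C; B-1>C; C-0>D; C-1>D; D-0>A; D-1>A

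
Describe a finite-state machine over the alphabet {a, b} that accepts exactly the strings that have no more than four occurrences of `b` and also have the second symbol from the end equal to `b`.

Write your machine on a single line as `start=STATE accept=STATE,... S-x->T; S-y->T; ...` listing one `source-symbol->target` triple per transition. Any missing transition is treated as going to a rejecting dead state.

Build one automaton per condition and run them in lockstep. One (6 states) tracks the count of `b`s, saturating at 5; the other (7 states) tracks the last 2 symbols read. Each combined state is a pair, one component from each; accept when both components accept. Equivalent product states are then merged.
          a    b  
>  q0     q0   q1 
   q1     q2   q3 
 * q2     q4   q5 
 * q3     q6   q7 
   q4     q4   q5 
   q5     q6   q7 
 * q6     q8   q9 
 * q7    q10  q11 
   q8     q8   q9 
   q9    q10  q11 
 * q10   q12  q13 
 * q11   q14  q15 
   q12   q12  q13 
   q13   q14  q15 
 * q14   q15  q15 
   q15   q15  q15 
(> = start, * = accepting)

start=q0; accept=q2,q3,q6,q7,q10,q11,q14; q0-a->q0; q0-b->q1; q1-a->q2; q1-b->q3; q2-a->q4; q2-b->q5; q3-a->q6; q3-b->q7; q4-a->q4; q4-b->q5; q5-a->q6; q5-b->q7; q6-a->q8; q6-b->q9; q7-a->q10; q7-b->q11; q8-a->q8; q8-b->q9; q9-a->q10; q9-b->q11; q10-a->q12; q10-b->q13; q11-a->q14; q11-b->q15; q12-a->q12; q12-b->q13; q13-a->q14; q13-b->q15; q14-a->q15; q14-b->q15; q15-a->q15; q15-b->q15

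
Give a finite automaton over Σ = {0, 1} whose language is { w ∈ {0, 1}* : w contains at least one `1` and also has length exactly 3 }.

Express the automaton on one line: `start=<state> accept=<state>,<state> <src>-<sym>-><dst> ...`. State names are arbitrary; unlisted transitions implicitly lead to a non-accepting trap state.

Build one automaton per condition and run them in lockstep. One (3 states) tracks the count of `1`s, saturating at 2; the other (5 states) tracks the input length, saturating at 4. Each combined state is a pair, one component from each; accept when both components accept. Minimizing collapses redundant product states.
        0   1  
>  q0   q1  q2 
   q1   q3  q4 
   q2   q4  q4 
   q3   q5  q6 
   q4   q6  q6 
   q5   q5  q5 
 * q6   q5  q5 
(> = start, * = accepting)

start=q0 accept=q6 q0-0->q1 q0-1->q2 q1-0->q3 q1-1->q4 q2-0->q4 q2-1->q4 q3-0->q5 q3-1->q6 q4-0->q6 q4-1->q6 q5-0->q5 q5-1->q5 q6-0->q5 q6-1->q5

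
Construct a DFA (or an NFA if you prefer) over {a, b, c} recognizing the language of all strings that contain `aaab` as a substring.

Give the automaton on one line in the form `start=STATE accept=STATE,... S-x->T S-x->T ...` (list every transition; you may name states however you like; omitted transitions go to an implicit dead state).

States S0..S3 record the length of the longest prefix of `aaab` that matches the current input suffix. Reaching S4 means `aaab` has been seen, and we stay there forever. Accept from S4.
A 5-state machine:
        a   b   c  
>  S0   S1  S0  S0 
   S1   S2  S0  S0 
   S2   S3  S0  S0 
   S3   S3  S4  S0 
 * S4   S4  S4  S4 
(> = start, * = accepting)

start=S0 accept=S4 S0-a->S1 S0-b->S0 S0-c->S0 S1-a->S2 S1-b->S0 S1-c->S0 S2-a->S3 S2-b->S0 S2-c->S0 S3-a->S3 S3-b->S4 S3-c->S0 S4-a->S4 S4-b->S4 S4-c->S4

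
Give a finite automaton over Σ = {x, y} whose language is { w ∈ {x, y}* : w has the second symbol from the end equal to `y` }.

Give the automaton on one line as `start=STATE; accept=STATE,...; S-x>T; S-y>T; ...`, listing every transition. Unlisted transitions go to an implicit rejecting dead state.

A DFA must remember the last 2 symbols (since which symbol is second-to-last isn't known until the input ends). Use one state per possible window of the last ≤2 symbols; accept from those whose window starts with `y`.
7 states suffice.
        x   y  
>  q0   q1  q2 
   q1   q3  q4 
   q2   q5  q6 
   q3   q3  q4 
   q4   q5  q6 
 * q5   q3  q4 
 * q6   q5  q6 
(> = start, * = accepting)

start=q0; accept=q5,q6; q0-x>q1; q0-y>q2; q1-x>q3; q1-y>q4; q2-x>q5; q2-y>q6; q3-x>q3; q3-y>q4; q4-x>q5; q4-y>q6; q5-x>q3; q5-y>q4; q6-x>q5; q6-y>q6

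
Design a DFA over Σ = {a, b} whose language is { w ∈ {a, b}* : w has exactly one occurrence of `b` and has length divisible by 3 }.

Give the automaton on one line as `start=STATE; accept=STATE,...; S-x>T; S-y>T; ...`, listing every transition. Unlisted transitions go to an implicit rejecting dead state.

Build one automaton per condition and run them in lockstep. One (3 states) tracks the count of `b`s, saturating at 2; the other (3 states) tracks the input length modulo 3. Each combined state is a pair, one component from each; accept when both components accept. After merging equivalent states the machine shrinks.
7 states suffice.
        a   b  
>  q0   q1  q2 
   q1   q3  q4 
   q2   q4  q5 
   q3   q0  q6 
   q4   q6  q5 
   q5   q5  q5 
 * q6   q2  q5 
(> = start, * = accepting)

start=q0; accept=q6; q0-a>q1; q0-b>q2; q1-a>q3; q1-b>q4; q2-a>q4; q2-b>q5; q3-a>q0; q3-b>q6; q4-a>q6; q4-b>q5; q5-a>q5; q5-b>q5; q6-a>q2; q6-b>q5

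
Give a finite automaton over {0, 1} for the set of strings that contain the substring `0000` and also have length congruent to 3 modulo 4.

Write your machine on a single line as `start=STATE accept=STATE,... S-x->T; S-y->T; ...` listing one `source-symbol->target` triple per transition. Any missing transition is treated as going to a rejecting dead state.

start=S0; accept=S19; S0-0->S1; S0-1->S2; S1-0->S3; S1-1->S4; S2-0->S5; S2-1->S4; S3-0->S6; S3-1->S7; S4-0->S8; S4-1->S7; S5-0->S9; S5-1->S7; S6-0->S10; S6-1->S0; S7-0->S11; S7-1->S0; S8-0->S12; S8-1->S0; S9-0->S13; S9-1->S0; S10-0->S14; S10-1->S14; S11-0->S15; S11-1->S2; S12-0->S16; S12-1->S2; S13-0->S14; S13-1->S2; S14-0->S17; S14-1->S17; S15-0->S18; S15-1->S4; S16-0->S17; S16-1->S4; S17-0->S19; S17-1->S19; S18-0->S19; S18-1->S7; S19-0->S10; S19-1->S10

Handle the two conditions separately and then intersect. One (5 states) tracks whether and how much of `0000` has been seen; the other (4 states) tracks the input length modulo 4. Each combined state is a pair, one component from each; accept when both components accept.
With 20 states:
          0    1  
>  S0     S1   S2 
   S1     S3   S4 
   S2     S5   S4 
   S3     S6   S7 
   S4     S8   S7 
   S5     S9   S7 
   S6    S10   S0 
   S7    S11   S0 
   S8    S12   S0 
   S9    S13   S0 
   S10   S14  S14 
   S11   S15   S2 
   S12   S16   S2 
   S13   S14   S2 
   S14   S17  S17 
   S15   S18   S4 
   S16   S17   S4 
   S17   S19  S19 
   S18   S19   S7 
 * S19   S10  S10 
(> = start, * = accepting)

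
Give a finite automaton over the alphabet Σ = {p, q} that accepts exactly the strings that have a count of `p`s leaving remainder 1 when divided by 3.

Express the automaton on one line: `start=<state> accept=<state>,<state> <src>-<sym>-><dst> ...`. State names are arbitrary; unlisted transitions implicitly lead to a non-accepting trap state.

Keep the running count of `p`s modulo 3: each `p` advances along the cycle s0 → s1 → s2 → s0 while other symbols loop. Accept at s1.
        p   q  
>  s0   s1  s0 
 * s1   s2  s1 
   s2   s0  s2 
(> = start, * = accepting)

start=s0 accept=s1 s0-p->s1 s0-q->s0 s1-p->s2 s1-q->s1 s2-p->s0 s2-q->s2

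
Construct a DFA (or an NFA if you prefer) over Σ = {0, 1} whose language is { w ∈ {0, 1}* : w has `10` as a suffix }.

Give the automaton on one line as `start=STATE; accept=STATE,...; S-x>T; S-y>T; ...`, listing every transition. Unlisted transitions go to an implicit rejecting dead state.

Remember how much of `10` the current input suffix matches. State q0 means no match yet; q1 means the last symbol is `1`; q2 means the last 2 symbols are `10`. Only q2 accepts. On a mismatch, fall back to the longest proper suffix that is still a prefix of `10`.
With 3 states:
        0   1  
>  q0   q0  q1 
   q1   q2  q1 
 * q2   q0  q1 
(> = start, * = accepting)

start=q0; accept=q2; q0-0>q0; q0-1>q1; q1-0>q2; q1-1>q1; q2-0>q0; q2-1>q1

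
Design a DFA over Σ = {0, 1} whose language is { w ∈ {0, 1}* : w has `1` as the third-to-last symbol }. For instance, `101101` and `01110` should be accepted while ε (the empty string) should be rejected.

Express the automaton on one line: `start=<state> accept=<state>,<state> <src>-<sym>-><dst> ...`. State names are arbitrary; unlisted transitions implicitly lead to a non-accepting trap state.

Because acceptance depends on a position counted from the end, the machine has to buffer the most recent 3 symbols. Make each state the string of the last up-to-3 symbols read; on input `x` shift the window left and append `x`. Accept when the buffered window has length 3 and begins with `1`.
          0    1  
>  q0     q1   q2 
   q1     q3   q4 
   q2     q5   q6 
   q3     q7   q8 
   q4     q9  q10 
   q5    q11  q12 
   q6    q13  q14 
   q7     q7   q8 
   q8     q9  q10 
   q9    q11  q12 
   q10   q13  q14 
 * q11    q7   q8 
 * q12    q9  q10 
 * q13   q11  q12 
 * q14   q13  q14 
(> = start, * = accepting)

start=q0 accept=q11,q12,q13,q14 q0-0->q1 q0-1->q2 q1-0->q3 q1-1->q4 q2-0->q5 q2-1->q6 q3-0->q7 q3-1->q8 q4-0->q9 q4-1->q10 q5-0->q11 q5-1->q12 q6-0->q13 q6-1->q14 q7-0->q7 q7-1->q8 q8-0->q9 q8-1->q10 q9-0->q11 q9-1->q12 q10-0->q13 q10-1->q14 q11-0->q7 q11-1->q8 q12-0->q9 q12-1->q10 q13-0->q11 q13-1->q12 q14-0->q13 q14-1->q14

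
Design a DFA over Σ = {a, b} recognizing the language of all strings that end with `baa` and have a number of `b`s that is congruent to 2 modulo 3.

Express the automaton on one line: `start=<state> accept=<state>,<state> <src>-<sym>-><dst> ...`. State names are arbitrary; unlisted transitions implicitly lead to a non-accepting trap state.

Handle the two conditions separately and then intersect. One (4 states) tracks how much of the suffix `baa` has currently been matched; the other (3 states) tracks the count of `b`s modulo 3. Each combined state is a pair, one component from each; accept when both components accept. Equivalent product states are then merged.
With 6 states:
        a   b  
>  s0   s0  s1 
   s1   s1  s2 
   s2   s3  s0 
   s3   s4  s0 
 * s4   s5  s0 
   s5   s5  s0 
(> = start, * = accepting)

start=s0 accept=s4 s0-a->s0 s0-b->s1 s1-a->s1 s1-b->s2 s2-a->s3 s2-b->s0 s3-a->s4 s3-b->s0 s4-a->s5 s4-b->s0 s5-a->s5 s5-b->s0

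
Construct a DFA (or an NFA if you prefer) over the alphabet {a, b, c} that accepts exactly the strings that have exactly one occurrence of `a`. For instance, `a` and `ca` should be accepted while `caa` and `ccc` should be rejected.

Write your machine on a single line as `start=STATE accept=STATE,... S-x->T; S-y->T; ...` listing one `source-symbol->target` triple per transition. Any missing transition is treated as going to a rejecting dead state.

start=s0; accept=s1; s0-a->s1; s0-b->s0; s0-c->s0; s1-a->s2; s1-b->s1; s1-c->s1; s2-a->s2; s2-b->s2; s2-c->s2

Only the number of `a`s matters, and only up to 2. Make a chain s0 → s1 → s2 advanced by each `a` (with s2 absorbing); every other symbol self-loops. The accepting set is {s1}.
        a   b   c  
>  s0   s1  s0  s0 
 * s1   s2  s1  s1 
   s2   s2  s2  s2 
(> = start, * = accepting)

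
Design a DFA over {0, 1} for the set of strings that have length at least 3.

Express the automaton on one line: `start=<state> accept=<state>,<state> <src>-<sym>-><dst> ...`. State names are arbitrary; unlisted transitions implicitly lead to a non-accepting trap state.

start=s0 accept=s3,s4 s0-0->s1 s0-1->s1 s1-0->s2 s1-1->s2 s2-0->s3 s2-1->s3 s3-0->s4 s3-1->s4 s4-0->s4 s4-1->s4

We only need to distinguish lengths 0, 1, …, 3, and '>3'. Chain s0 → s1 → s2 → s3 → s4 on every symbol, with s4 looping. Accepting states: {s3, s4}.
5 states suffice.
        0   1  
>  s0   s1  s1 
   s1   s2  s2 
   s2   s3  s3 
 * s3   s4  s4 
 * s4   s4  s4 
(> = start, * = accepting)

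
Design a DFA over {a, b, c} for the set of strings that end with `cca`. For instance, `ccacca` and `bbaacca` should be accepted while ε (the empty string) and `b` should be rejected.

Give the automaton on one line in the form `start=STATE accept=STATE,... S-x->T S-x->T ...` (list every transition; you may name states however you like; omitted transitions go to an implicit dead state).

Let each state record the length of the longest suffix of the input read so far that is also a prefix of `cca`. s1 means the last symbol is `c`; s2 means the last 2 symbols are `cc`; s3 means the last 3 symbols are `cca`. Accept only at s3, where the string currently ends in `cca`.
A 4-state machine:
        a   b   c  
>  s0   s0  s0  s1 
   s1   s0  s0  s2 
   s2   s3  s0  s2 
 * s3   s0  s0  s1 
(> = start, * = accepting)

start=s0 accept=s3 s0-a->s0 s0-b->s0 s0-c->s1 s1-a->s0 s1-b->s0 s1-c->s2 s2-a->s3 s2-b->s0 s2-c->s2 s3-a->s0 s3-b->s0 s3-c->s1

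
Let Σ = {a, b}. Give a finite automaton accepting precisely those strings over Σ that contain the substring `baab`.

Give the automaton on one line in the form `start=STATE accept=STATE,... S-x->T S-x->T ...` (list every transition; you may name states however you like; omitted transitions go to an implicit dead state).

start=s0 accept=s4 s0-a->s0 s0-b->s1 s1-a->s2 s1-b->s1 s2-a->s3 s2-b->s1 s3-a->s0 s3-b->s4 s4-a->s4 s4-b->s4

States s0..s3 record the length of the longest prefix of `baab` that matches the current input suffix. Reaching s4 means `baab` has been seen, and we stay there forever. Accept from s4.
        a   b  
>  s0   s0  s1 
   s1   s2  s1 
   s2   s3  s1 
   s3   s0  s4 
 * s4   s4  s4 
(> = start, * = accepting)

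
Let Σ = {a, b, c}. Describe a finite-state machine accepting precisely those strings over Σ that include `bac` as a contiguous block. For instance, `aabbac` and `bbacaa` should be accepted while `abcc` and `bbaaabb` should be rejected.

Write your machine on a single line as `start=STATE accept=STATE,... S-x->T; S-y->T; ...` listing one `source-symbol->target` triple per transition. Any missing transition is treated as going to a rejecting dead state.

Track how much of `bac` has been matched so far: state s0 is no progress, s3 is the absorbing accept state reached once `bac` has occurred. Intermediate states record partial matches; on a mismatch, fall back to the longest reusable overlap.
With 4 states:
        a   b   c  
>  s0   s0  s1  s0 
   s1   s2  s1  s0 
   s2   s0  s1  s3 
 * s3   s3  s3  s3 
(> = start, * = accepting)

start=s0; accept=s3; s0-a->s0; s0-b->s1; s0-c->s0; s1-a->s2; s1-b->s1; s1-c->s0; s2-a->s0; s2-b->s1; s2-c->s3; s3-a->s3; s3-b->s3; s3-c->s3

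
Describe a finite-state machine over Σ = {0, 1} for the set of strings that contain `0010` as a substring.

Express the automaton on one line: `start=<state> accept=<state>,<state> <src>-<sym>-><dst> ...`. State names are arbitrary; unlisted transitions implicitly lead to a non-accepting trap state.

States A..D record the length of the longest prefix of `0010` that matches the current input suffix. Reaching E means `0010` has been seen, and we stay there forever. Accept from E.
       0  1 
>  A   B  A 
   B   C  A 
   C   C  D 
   D   E  A 
 * E   E  E 
(> = start, * = accepting)

start=A accept=E A-0->B A-1->A B-0->C B-1->A C-0->C C-1->D D-0->E D-1->A E-0->E E-1->E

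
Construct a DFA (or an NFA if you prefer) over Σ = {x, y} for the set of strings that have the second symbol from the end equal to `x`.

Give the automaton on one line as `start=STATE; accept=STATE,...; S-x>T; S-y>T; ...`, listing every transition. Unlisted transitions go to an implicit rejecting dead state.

start=S0; accept=S3,S4; S0-x>S1; S0-y>S2; S1-x>S3; S1-y>S4; S2-x>S5; S2-y>S6; S3-x>S3; S3-y>S4; S4-x>S5; S4-y>S6; S5-x>S3; S5-y>S4; S6-x>S5; S6-y>S6

A DFA must remember the last 2 symbols (since which symbol is second-to-last isn't known until the input ends). Use one state per possible window of the last ≤2 symbols; accept from those whose window starts with `x`.
A 7-state machine:
        x   y  
>  S0   S1  S2 
   S1   S3  S4 
   S2   S5  S6 
 * S3   S3  S4 
 * S4   S5  S6 
   S5   S3  S4 
   S6   S5  S6 
(> = start, * = accepting)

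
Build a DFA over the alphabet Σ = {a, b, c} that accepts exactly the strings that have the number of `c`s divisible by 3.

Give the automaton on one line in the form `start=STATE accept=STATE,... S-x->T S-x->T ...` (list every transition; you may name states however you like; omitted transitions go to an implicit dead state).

start=q0 accept=q0 q0-a->q0 q0-b->q0 q0-c->q1 q1-a->q1 q1-b->q1 q1-c->q2 q2-a->q2 q2-b->q2 q2-c->q0

The only thing that matters is how many `c`s have appeared, reduced mod 3. Use one state per residue: q0 for 0, …, q2 for 2. Reading `c` moves to the next residue; anything else stays put. q0 is accepting.
A 3-state machine:
        a   b   c  
>* q0   q0  q0  q1 
   q1   q1  q1  q2 
   q2   q2  q2  q0 
(> = start, * = accepting)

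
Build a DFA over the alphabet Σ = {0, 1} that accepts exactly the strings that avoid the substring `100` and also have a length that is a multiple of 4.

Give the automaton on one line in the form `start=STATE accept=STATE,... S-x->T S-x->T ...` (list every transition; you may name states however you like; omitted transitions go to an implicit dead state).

start=q0 accept=q0,q10,q11 q0-0->q1 q0-1->q2 q1-0->q3 q1-1->q4 q2-0->q5 q2-1->q4 q3-0->q6 q3-1->q7 q4-0->q8 q4-1->q7 q5-0->q9 q5-1->q7 q6-0->q0 q6-1->q10 q7-0->q11 q7-1->q10 q8-0->q9 q8-1->q10 q9-0->q9 q9-1->q9 q10-0->q12 q10-1->q2 q11-0->q9 q11-1->q2 q12-0->q9 q12-1->q4

Handle the two conditions separately and then intersect. One (4 states) tracks partial matches of the forbidden pattern `100`; the other (4 states) tracks the input length modulo 4. Each combined state is a pair, one component from each; accept when both components accept. After merging equivalent states the machine shrinks.
13 states suffice.
          0    1  
>* q0     q1   q2 
   q1     q3   q4 
   q2     q5   q4 
   q3     q6   q7 
   q4     q8   q7 
   q5     q9   q7 
   q6     q0  q10 
   q7    q11  q10 
   q8     q9  q10 
   q9     q9   q9 
 * q10   q12   q2 
 * q11    q9   q2 
   q12    q9   q4 
(> = start, * = accepting)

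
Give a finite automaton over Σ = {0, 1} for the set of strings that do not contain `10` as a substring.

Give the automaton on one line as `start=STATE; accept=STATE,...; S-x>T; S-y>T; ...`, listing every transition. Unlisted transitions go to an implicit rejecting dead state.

This is the complement of 'contains `10`'. Use the same substring-matching states — q0 through q2 holding how much of `10` has just been matched — but flip the accepting set: everything except the trap q2 accepts.
With 3 states:
        0   1  
>* q0   q0  q1 
 * q1   q2  q1 
   q2   q2  q2 
(> = start, * = accepting)

start=q0; accept=q0,q1; q0-0>q0; q0-1>q1; q1-0>q2; q1-1>q1; q2-0>q2; q2-1>q2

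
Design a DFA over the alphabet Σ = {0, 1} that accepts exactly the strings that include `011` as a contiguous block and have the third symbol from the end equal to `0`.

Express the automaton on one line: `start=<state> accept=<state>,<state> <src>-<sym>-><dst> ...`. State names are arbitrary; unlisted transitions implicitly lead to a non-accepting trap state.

start=q0 accept=q3,q8,q9,q10 q0-0->q1 q0-1->q0 q1-0->q1 q1-1->q2 q2-0->q1 q2-1->q3 q3-0->q4 q3-1->q5 q4-0->q6 q4-1->q7 q5-0->q4 q5-1->q5 q6-0->q8 q6-1->q9 q7-0->q10 q7-1->q3 q8-0->q8 q8-1->q9 q9-0->q10 q9-1->q3 q10-0->q6 q10-1->q7

Build one automaton per condition and run them in lockstep. The first has 4 states tracking whether and how much of `011` has been seen; the second has 15 states tracking the last 3 symbols read. A product state is a pair (one from each), accepting exactly when both do. Minimizing collapses redundant product states.
11 states suffice.
          0    1  
>  q0     q1   q0 
   q1     q1   q2 
   q2     q1   q3 
 * q3     q4   q5 
   q4     q6   q7 
   q5     q4   q5 
   q6     q8   q9 
   q7    q10   q3 
 * q8     q8   q9 
 * q9    q10   q3 
 * q10    q6   q7 
(> = start, * = accepting)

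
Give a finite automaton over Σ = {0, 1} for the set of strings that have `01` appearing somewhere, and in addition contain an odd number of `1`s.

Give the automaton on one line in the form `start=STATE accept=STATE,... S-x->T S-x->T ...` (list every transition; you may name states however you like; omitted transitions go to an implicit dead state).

Run two small machines in parallel and take their product. The first has 3 states tracking whether and how much of `01` has been seen; the second has 2 states tracking the count of `1`s modulo 2. A product state is a pair (one from each), accepting exactly when both do.
A 6-state machine:
        0   1  
>  q0   q1  q2 
   q1   q1  q3 
   q2   q4  q0 
 * q3   q3  q5 
   q4   q4  q5 
   q5   q5  q3 
(> = start, * = accepting)

start=q0 accept=q3 q0-0->q1 q0-1->q2 q1-0->q1 q1-1->q3 q2-0->q4 q2-1->q0 q3-0->q3 q3-1->q5 q4-0->q4 q4-1->q5 q5-0->q5 q5-1->q3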